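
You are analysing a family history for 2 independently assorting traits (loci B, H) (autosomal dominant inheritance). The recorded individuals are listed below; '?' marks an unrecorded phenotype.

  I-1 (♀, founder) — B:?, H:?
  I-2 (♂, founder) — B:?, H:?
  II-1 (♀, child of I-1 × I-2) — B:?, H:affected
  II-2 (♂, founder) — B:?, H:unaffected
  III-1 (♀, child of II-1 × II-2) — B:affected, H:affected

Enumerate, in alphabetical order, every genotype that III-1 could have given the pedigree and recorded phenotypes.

III-1 ∈ {BB Hh, Bb Hh}

B/I-1 ? ·: bb|Bb|BB
B/I-2 ? ·: bb|Bb|BB
B/II-1 ? I-1×I-2: bb|Bb|BB
B/II-2 ? ·: bb|Bb|BB
B/III-1 aff II-1×II-2: Bb|BB
⇒ B over [I-1,I-2,II-1,II-2,III-1]: 59 consistent
H/I-1 ? ·: hh|Hh|HH
H/I-2 ? ·: hh|Hh|HH
H/II-1 aff I-1×I-2: Hh|HH
H/II-2 un ·: hh
H/III-1 aff II-1×II-2: Hh
⇒ H over [I-1,I-2,II-1,II-2,III-1]: 11 consistent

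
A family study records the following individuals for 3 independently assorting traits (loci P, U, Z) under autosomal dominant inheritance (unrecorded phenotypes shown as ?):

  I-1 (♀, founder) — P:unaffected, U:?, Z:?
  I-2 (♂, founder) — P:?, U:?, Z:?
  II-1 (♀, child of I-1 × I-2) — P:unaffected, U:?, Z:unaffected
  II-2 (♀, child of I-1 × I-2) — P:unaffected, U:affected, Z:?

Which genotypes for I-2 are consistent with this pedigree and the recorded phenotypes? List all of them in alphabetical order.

I-2 ∈ {Pp UU Zz, Pp UU zz, Pp Uu Zz, Pp Uu zz, Pp uu Zz, Pp uu zz, pp UU Zz, pp UU zz, pp Uu Zz, pp Uu zz, pp uu Zz, pp uu zz}

P/I-1 un ·: pp
P/I-2 ? ·: pp|Pp
P/II-1 un I-1×I-2: pp
P/II-2 un I-1×I-2: pp
⇒ P over [I-1,I-2,II-1,II-2]: 2 consistent
U/I-1 ? ·: uu|Uu|UU
U/I-2 ? ·: uu|Uu|UU
U/II-1 ? I-1×I-2: uu|Uu|UU
U/II-2 aff I-1×I-2: Uu|UU
⇒ U over [I-1,I-2,II-1,II-2]: 21 consistent
Z/I-1 ? ·: zz|Zz
Z/I-2 ? ·: zz|Zz
Z/II-1 un I-1×I-2: zz
Z/II-2 ? I-1×I-2: zz|Zz|ZZ
⇒ Z over [I-1,I-2,II-1,II-2]: 8 consistent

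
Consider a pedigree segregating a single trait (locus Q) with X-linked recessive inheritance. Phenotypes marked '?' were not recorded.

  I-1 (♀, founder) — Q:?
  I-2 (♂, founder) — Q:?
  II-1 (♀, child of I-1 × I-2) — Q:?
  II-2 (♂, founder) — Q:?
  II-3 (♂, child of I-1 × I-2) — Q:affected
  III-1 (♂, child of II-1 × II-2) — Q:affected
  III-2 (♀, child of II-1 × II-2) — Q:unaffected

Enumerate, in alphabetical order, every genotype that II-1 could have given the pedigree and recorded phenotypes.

Q/I-1 ? ·: X^QX^q|X^qX^q
Q/I-2 ? ·: X^QY|X^qY
Q/II-1 ? I-1×I-2: X^QX^q|X^qX^q
Q/II-2 ? ·: X^QY|X^qY
Q/II-3 aff I-1×I-2: X^qY
Q/III-1 aff II-1×II-2: X^qY
Q/III-2 un II-1×II-2: X^QX^Q|X^QX^q
⇒ Q over [I-1,I-2,II-1,II-2,II-3,III-1,III-2]: 11 consistent

II-1 ∈ {X^QX^q, X^qX^q}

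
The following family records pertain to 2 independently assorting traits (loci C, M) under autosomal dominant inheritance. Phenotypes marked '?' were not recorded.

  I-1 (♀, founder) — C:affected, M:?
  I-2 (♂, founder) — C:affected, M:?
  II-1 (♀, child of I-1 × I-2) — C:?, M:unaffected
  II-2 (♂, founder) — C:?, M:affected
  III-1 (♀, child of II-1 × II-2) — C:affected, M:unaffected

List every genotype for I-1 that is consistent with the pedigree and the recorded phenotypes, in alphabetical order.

C/I-1 aff ·: Cc|CC
C/I-2 aff ·: Cc|CC
C/II-1 ? I-1×I-2: cc|Cc|CC
C/II-2 ? ·: cc|Cc|CC
C/III-1 aff II-1×II-2: Cc|CC
⇒ C over [I-1,I-2,II-1,II-2,III-1]: 33 consistent
M/I-1 ? ·: mm|Mm
M/I-2 ? ·: mm|Mm
M/II-1 un I-1×I-2: mm
M/II-2 aff ·: Mm
M/III-1 un II-1×II-2: mm
⇒ M over [I-1,I-2,II-1,II-2,III-1]: 4 consistent

I-1 ∈ {CC Mm, CC mm, Cc Mm, Cc mm}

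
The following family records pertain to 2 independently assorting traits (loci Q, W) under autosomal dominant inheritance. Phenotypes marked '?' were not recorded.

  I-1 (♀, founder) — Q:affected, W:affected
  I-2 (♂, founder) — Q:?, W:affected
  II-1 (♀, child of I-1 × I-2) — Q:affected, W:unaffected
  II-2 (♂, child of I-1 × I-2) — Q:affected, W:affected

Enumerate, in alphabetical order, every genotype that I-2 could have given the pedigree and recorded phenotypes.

Q/I-1 aff ·: Qq|QQ
Q/I-2 ? ·: qq|Qq|QQ
Q/II-1 aff I-1×I-2: Qq|QQ
Q/II-2 aff I-1×I-2: Qq|QQ
⇒ Q over [I-1,I-2,II-1,II-2]: 15 consistent
W/I-1 aff ·: Ww
W/I-2 aff ·: Ww
W/II-1 un I-1×I-2: ww
W/II-2 aff I-1×I-2: Ww|WW
⇒ W over [I-1,I-2,II-1,II-2]: 2 consistent

I-2 ∈ {QQ Ww, Qq Ww, qq Ww}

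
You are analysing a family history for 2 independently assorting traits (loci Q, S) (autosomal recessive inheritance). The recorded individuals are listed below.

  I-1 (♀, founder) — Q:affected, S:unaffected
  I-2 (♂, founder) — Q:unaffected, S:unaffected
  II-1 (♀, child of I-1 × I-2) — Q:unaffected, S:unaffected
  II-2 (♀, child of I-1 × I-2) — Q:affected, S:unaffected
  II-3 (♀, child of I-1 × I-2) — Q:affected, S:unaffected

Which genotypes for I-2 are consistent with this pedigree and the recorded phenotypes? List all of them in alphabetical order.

Q/I-1 aff ·: qq
Q/I-2 un ·: Qq
Q/II-1 un I-1×I-2: Qq
Q/II-2 aff I-1×I-2: qq
Q/II-3 aff I-1×I-2: qq
⇒ Q over [I-1,I-2,II-1,II-2,II-3]: 1 consistent
S/I-1 un ·: SS|Ss
S/I-2 un ·: SS|Ss
S/II-1 un I-1×I-2: SS|Ss
S/II-2 un I-1×I-2: SS|Ss
S/II-3 un I-1×I-2: SS|Ss
⇒ S over [I-1,I-2,II-1,II-2,II-3]: 25 consistent

I-2 ∈ {Qq SS, Qq Ss}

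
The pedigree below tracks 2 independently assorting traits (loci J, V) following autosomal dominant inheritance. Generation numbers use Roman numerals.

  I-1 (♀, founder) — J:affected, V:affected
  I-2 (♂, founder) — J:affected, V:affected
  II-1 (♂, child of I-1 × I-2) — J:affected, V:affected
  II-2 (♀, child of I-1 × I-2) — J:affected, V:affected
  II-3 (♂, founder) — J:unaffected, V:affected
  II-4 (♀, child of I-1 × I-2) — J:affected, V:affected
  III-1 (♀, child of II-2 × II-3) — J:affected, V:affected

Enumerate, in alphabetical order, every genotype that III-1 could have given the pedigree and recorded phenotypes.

III-1 ∈ {Jj VV, Jj Vv}

J/I-1 aff ·: Jj|JJ
J/I-2 aff ·: Jj|JJ
J/II-1 aff I-1×I-2: Jj|JJ
J/II-2 aff I-1×I-2: Jj|JJ
J/II-3 un ·: jj
J/II-4 aff I-1×I-2: Jj|JJ
J/III-1 aff II-2×II-3: Jj
⇒ J over [I-1,I-2,II-1,II-2,II-3,II-4,III-1]: 25 consistent
V/I-1 aff ·: Vv|VV
V/I-2 aff ·: Vv|VV
V/II-1 aff I-1×I-2: Vv|VV
V/II-2 aff I-1×I-2: Vv|VV
V/II-3 aff ·: Vv|VV
V/II-4 aff I-1×I-2: Vv|VV
V/III-1 aff II-2×II-3: Vv|VV
⇒ V over [I-1,I-2,II-1,II-2,II-3,II-4,III-1]: 87 consistent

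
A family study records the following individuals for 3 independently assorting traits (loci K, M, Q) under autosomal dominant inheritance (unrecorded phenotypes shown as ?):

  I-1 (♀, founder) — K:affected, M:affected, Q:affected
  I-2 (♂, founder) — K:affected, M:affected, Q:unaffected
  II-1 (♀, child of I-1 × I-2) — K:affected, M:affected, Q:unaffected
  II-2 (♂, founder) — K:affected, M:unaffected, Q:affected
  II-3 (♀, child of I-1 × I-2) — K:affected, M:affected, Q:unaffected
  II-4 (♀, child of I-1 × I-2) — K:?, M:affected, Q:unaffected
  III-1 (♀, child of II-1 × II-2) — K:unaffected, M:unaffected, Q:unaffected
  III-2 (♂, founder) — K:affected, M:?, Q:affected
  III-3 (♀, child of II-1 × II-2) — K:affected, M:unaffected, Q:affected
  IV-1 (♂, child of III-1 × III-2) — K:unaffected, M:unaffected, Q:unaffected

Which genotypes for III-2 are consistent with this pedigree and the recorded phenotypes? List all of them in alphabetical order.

III-2 ∈ {Kk Mm Qq, Kk mm Qq}

K/I-1 aff ·: Kk|KK
K/I-2 aff ·: Kk|KK
K/II-1 aff I-1×I-2: Kk
K/II-2 aff ·: Kk
K/II-3 aff I-1×I-2: Kk|KK
K/II-4 ? I-1×I-2: kk|Kk|KK
K/III-1 un II-1×II-2: kk
K/III-2 aff ·: Kk
K/III-3 aff II-1×II-2: Kk|KK
K/IV-1 un III-1×III-2: kk
⇒ K over [I-1,I-2,II-1,II-2,II-3,II-4,III-1,III-2,III-3,IV-1]: 28 consistent
M/I-1 aff ·: Mm|MM
M/I-2 aff ·: Mm|MM
M/II-1 aff I-1×I-2: Mm
M/II-2 un ·: mm
M/II-3 aff I-1×I-2: Mm|MM
M/II-4 aff I-1×I-2: Mm|MM
M/III-1 un II-1×II-2: mm
M/III-2 ? ·: mm|Mm
M/III-3 un II-1×II-2: mm
M/IV-1 un III-1×III-2: mm
⇒ M over [I-1,I-2,II-1,II-2,II-3,II-4,III-1,III-2,III-3,IV-1]: 24 consistent
Q/I-1 aff ·: Qq
Q/I-2 un ·: qq
Q/II-1 un I-1×I-2: qq
Q/II-2 aff ·: Qq
Q/II-3 un I-1×I-2: qq
Q/II-4 un I-1×I-2: qq
Q/III-1 un II-1×II-2: qq
Q/III-2 aff ·: Qq
Q/III-3 aff II-1×II-2: Qq
Q/IV-1 un III-1×III-2: qq
⇒ Q over [I-1,I-2,II-1,II-2,II-3,II-4,III-1,III-2,III-3,IV-1]: 1 consistent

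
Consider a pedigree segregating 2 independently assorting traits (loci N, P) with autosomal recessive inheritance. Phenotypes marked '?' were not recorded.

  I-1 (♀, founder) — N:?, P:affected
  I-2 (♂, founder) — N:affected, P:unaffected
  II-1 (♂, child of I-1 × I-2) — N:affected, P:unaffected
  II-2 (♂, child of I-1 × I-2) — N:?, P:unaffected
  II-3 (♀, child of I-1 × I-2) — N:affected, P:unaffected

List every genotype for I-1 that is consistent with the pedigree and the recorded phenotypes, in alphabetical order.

I-1 ∈ {Nn pp, nn pp}

N/I-1 ? ·: Nn|nn
N/I-2 aff ·: nn
N/II-1 aff I-1×I-2: nn
N/II-2 ? I-1×I-2: Nn|nn
N/II-3 aff I-1×I-2: nn
⇒ N over [I-1,I-2,II-1,II-2,II-3]: 3 consistent
P/I-1 aff ·: pp
P/I-2 un ·: PP|Pp
P/II-1 un I-1×I-2: Pp
P/II-2 un I-1×I-2: Pp
P/II-3 un I-1×I-2: Pp
⇒ P over [I-1,I-2,II-1,II-2,II-3]: 2 consistent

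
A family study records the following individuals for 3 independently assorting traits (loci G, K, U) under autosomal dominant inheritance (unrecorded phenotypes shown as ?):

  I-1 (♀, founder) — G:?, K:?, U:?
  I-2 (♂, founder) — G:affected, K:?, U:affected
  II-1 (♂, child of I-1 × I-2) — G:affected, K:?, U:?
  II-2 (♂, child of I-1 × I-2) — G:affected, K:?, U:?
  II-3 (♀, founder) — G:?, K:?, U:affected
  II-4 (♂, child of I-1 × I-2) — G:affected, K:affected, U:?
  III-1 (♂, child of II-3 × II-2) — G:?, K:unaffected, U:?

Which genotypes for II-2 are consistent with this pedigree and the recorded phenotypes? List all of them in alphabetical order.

G/I-1 ? ·: gg|Gg|GG
G/I-2 aff ·: Gg|GG
G/II-1 aff I-1×I-2: Gg|GG
G/II-2 aff I-1×I-2: Gg|GG
G/II-3 ? ·: gg|Gg|GG
G/II-4 aff I-1×I-2: Gg|GG
G/III-1 ? II-3×II-2: gg|Gg|GG
⇒ G over [I-1,I-2,II-1,II-2,II-3,II-4,III-1]: 150 consistent
K/I-1 ? ·: kk|Kk|KK
K/I-2 ? ·: kk|Kk|KK
K/II-1 ? I-1×I-2: kk|Kk|KK
K/II-2 ? I-1×I-2: kk|Kk
K/II-3 ? ·: kk|Kk
K/II-4 aff I-1×I-2: Kk|KK
K/III-1 un II-3×II-2: kk
⇒ K over [I-1,I-2,II-1,II-2,II-3,II-4,III-1]: 60 consistent
U/I-1 ? ·: uu|Uu|UU
U/I-2 aff ·: Uu|UU
U/II-1 ? I-1×I-2: uu|Uu|UU
U/II-2 ? I-1×I-2: uu|Uu|UU
U/II-3 aff ·: Uu|UU
U/II-4 ? I-1×I-2: uu|Uu|UU
U/III-1 ? II-3×II-2: uu|Uu|UU
⇒ U over [I-1,I-2,II-1,II-2,II-3,II-4,III-1]: 203 consistent

II-2 ∈ {GG Kk UU, GG Kk Uu, GG Kk uu, GG kk UU, GG kk Uu, GG kk uu, Gg Kk UU, Gg Kk Uu, Gg Kk uu, Gg kk UU, Gg kk Uu, Gg kk uu}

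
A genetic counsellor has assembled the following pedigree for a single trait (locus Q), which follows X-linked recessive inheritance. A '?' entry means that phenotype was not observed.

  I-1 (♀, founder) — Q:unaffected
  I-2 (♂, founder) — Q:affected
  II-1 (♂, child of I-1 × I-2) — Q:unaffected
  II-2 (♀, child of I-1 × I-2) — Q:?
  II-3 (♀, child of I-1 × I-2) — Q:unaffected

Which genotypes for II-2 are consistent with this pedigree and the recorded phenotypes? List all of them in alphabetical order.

Q/I-1 un ·: X^QX^Q|X^QX^q
Q/I-2 aff ·: X^qY
Q/II-1 un I-1×I-2: X^QY
Q/II-2 ? I-1×I-2: X^QX^q|X^qX^q
Q/II-3 un I-1×I-2: X^QX^q
⇒ Q over [I-1,I-2,II-1,II-2,II-3]: 3 consistent

II-2 ∈ {X^QX^q, X^qX^q}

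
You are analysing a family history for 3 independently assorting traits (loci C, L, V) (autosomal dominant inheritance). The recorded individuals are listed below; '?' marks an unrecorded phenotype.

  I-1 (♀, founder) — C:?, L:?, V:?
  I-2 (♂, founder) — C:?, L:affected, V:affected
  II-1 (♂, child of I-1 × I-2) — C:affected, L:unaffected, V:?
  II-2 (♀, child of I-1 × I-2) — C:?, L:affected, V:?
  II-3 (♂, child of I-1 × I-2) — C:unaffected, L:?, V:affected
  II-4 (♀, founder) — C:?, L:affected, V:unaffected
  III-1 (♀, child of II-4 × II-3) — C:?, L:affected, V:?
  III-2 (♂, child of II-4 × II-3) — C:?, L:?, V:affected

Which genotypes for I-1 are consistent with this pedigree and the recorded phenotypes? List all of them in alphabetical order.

C/I-1 ? ·: cc|Cc
C/I-2 ? ·: cc|Cc
C/II-1 aff I-1×I-2: Cc|CC
C/II-2 ? I-1×I-2: cc|Cc|CC
C/II-3 un I-1×I-2: cc
C/II-4 ? ·: cc|Cc|CC
C/III-1 ? II-4×II-3: cc|Cc
C/III-2 ? II-4×II-3: cc|Cc
⇒ C over [I-1,I-2,II-1,II-2,II-3,II-4,III-1,III-2]: 60 consistent
L/I-1 ? ·: ll|Ll
L/I-2 aff ·: Ll
L/II-1 un I-1×I-2: ll
L/II-2 aff I-1×I-2: Ll|LL
L/II-3 ? I-1×I-2: ll|Ll|LL
L/II-4 aff ·: Ll|LL
L/III-1 aff II-4×II-3: Ll|LL
L/III-2 ? II-4×II-3: ll|Ll|LL
⇒ L over [I-1,I-2,II-1,II-2,II-3,II-4,III-1,III-2]: 49 consistent
V/I-1 ? ·: vv|Vv|VV
V/I-2 aff ·: Vv|VV
V/II-1 ? I-1×I-2: vv|Vv|VV
V/II-2 ? I-1×I-2: vv|Vv|VV
V/II-3 aff I-1×I-2: Vv|VV
V/II-4 un ·: vv
V/III-1 ? II-4×II-3: vv|Vv
V/III-2 aff II-4×II-3: Vv
⇒ V over [I-1,I-2,II-1,II-2,II-3,II-4,III-1,III-2]: 62 consistent

I-1 ∈ {Cc Ll VV, Cc Ll Vv, Cc Ll vv, Cc ll VV, Cc ll Vv, Cc ll vv, cc Ll VV, cc Ll Vv, cc Ll vv, cc ll VV, cc ll Vv, cc ll vv}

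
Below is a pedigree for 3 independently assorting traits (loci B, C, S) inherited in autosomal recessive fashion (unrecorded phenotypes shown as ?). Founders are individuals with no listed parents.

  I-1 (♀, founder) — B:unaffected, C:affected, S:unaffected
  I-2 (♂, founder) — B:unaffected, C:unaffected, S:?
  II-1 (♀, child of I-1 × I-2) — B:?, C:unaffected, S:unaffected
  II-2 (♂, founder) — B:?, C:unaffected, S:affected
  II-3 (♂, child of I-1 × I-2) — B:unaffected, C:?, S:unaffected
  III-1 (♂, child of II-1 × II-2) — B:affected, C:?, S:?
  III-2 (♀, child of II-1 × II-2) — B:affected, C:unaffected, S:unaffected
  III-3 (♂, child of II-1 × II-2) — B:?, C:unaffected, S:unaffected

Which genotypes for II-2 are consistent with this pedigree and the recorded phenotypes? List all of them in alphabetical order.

B/I-1 un ·: BB|Bb
B/I-2 un ·: BB|Bb
B/II-1 ? I-1×I-2: Bb|bb
B/II-2 ? ·: Bb|bb
B/II-3 un I-1×I-2: BB|Bb
B/III-1 aff II-1×II-2: bb
B/III-2 aff II-1×II-2: bb
B/III-3 ? II-1×II-2: BB|Bb|bb
⇒ B over [I-1,I-2,II-1,II-2,II-3,III-1,III-2,III-3]: 36 consistent
C/I-1 aff ·: cc
C/I-2 un ·: CC|Cc
C/II-1 un I-1×I-2: Cc
C/II-2 un ·: CC|Cc
C/II-3 ? I-1×I-2: Cc|cc
C/III-1 ? II-1×II-2: CC|Cc|cc
C/III-2 un II-1×II-2: CC|Cc
C/III-3 un II-1×II-2: CC|Cc
⇒ C over [I-1,I-2,II-1,II-2,II-3,III-1,III-2,III-3]: 60 consistent
S/I-1 un ·: SS|Ss
S/I-2 ? ·: SS|Ss|ss
S/II-1 un I-1×I-2: SS|Ss
S/II-2 aff ·: ss
S/II-3 un I-1×I-2: SS|Ss
S/III-1 ? II-1×II-2: Ss|ss
S/III-2 un II-1×II-2: Ss
S/III-3 un II-1×II-2: Ss
⇒ S over [I-1,I-2,II-1,II-2,II-3,III-1,III-2,III-3]: 23 consistent

II-2 ∈ {Bb CC ss, Bb Cc ss, bb CC ss, bb Cc ss}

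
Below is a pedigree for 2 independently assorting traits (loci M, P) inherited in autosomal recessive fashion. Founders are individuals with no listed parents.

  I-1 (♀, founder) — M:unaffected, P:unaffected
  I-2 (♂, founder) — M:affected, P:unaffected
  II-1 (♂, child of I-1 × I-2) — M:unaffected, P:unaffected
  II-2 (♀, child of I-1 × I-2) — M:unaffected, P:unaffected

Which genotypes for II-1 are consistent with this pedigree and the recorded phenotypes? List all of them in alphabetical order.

II-1 ∈ {Mm PP, Mm Pp}

M/I-1 un ·: MM|Mm
M/I-2 aff ·: mm
M/II-1 un I-1×I-2: Mm
M/II-2 un I-1×I-2: Mm
⇒ M over [I-1,I-2,II-1,II-2]: 2 consistent
P/I-1 un ·: PP|Pp
P/I-2 un ·: PP|Pp
P/II-1 un I-1×I-2: PP|Pp
P/II-2 un I-1×I-2: PP|Pp
⇒ P over [I-1,I-2,II-1,II-2]: 13 consistent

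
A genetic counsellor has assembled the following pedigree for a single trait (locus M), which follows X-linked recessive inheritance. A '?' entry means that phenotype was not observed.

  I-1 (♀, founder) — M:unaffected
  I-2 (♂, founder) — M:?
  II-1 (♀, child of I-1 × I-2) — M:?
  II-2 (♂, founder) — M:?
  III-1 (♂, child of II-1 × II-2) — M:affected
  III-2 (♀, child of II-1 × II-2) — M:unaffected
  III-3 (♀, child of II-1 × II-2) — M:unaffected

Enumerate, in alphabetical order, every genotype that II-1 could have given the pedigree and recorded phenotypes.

M/I-1 un ·: X^MX^M|X^MX^m
M/I-2 ? ·: X^MY|X^mY
M/II-1 ? I-1×I-2: X^MX^m|X^mX^m
M/II-2 ? ·: X^MY|X^mY
M/III-1 aff II-1×II-2: X^mY
M/III-2 un II-1×II-2: X^MX^M|X^MX^m
M/III-3 un II-1×II-2: X^MX^M|X^MX^m
⇒ M over [I-1,I-2,II-1,II-2,III-1,III-2,III-3]: 16 consistent

II-1 ∈ {X^MX^m, X^mX^m}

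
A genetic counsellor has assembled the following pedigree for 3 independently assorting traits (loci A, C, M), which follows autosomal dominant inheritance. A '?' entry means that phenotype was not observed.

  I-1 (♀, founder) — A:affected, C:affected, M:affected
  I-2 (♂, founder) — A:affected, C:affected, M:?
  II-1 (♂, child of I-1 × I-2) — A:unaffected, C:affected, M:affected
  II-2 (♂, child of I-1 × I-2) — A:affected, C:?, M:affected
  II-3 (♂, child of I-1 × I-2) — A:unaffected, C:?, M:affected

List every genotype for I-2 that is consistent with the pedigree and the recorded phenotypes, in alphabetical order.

I-2 ∈ {Aa CC MM, Aa CC Mm, Aa CC mm, Aa Cc MM, Aa Cc Mm, Aa Cc mm}

A/I-1 aff ·: Aa
A/I-2 aff ·: Aa
A/II-1 un I-1×I-2: aa
A/II-2 aff I-1×I-2: Aa|AA
A/II-3 un I-1×I-2: aa
⇒ A over [I-1,I-2,II-1,II-2,II-3]: 2 consistent
C/I-1 aff ·: Cc|CC
C/I-2 aff ·: Cc|CC
C/II-1 aff I-1×I-2: Cc|CC
C/II-2 ? I-1×I-2: cc|Cc|CC
C/II-3 ? I-1×I-2: cc|Cc|CC
⇒ C over [I-1,I-2,II-1,II-2,II-3]: 35 consistent
M/I-1 aff ·: Mm|MM
M/I-2 ? ·: mm|Mm|MM
M/II-1 aff I-1×I-2: Mm|MM
M/II-2 aff I-1×I-2: Mm|MM
M/II-3 aff I-1×I-2: Mm|MM
⇒ M over [I-1,I-2,II-1,II-2,II-3]: 27 consistent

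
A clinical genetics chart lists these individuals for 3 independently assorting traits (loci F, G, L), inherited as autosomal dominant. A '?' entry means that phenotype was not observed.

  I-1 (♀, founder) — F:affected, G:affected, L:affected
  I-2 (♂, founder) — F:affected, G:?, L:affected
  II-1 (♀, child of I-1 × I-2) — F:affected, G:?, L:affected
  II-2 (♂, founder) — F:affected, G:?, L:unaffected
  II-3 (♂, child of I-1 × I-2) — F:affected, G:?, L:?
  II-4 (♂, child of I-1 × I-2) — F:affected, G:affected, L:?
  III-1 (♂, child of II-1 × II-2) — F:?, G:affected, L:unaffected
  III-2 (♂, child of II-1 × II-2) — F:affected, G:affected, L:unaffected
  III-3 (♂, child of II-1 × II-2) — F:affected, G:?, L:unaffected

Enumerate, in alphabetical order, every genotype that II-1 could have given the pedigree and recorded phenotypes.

II-1 ∈ {FF GG Ll, FF Gg Ll, FF gg Ll, Ff GG Ll, Ff Gg Ll, Ff gg Ll}

F/I-1 aff ·: Ff|FF
F/I-2 aff ·: Ff|FF
F/II-1 aff I-1×I-2: Ff|FF
F/II-2 aff ·: Ff|FF
F/II-3 aff I-1×I-2: Ff|FF
F/II-4 aff I-1×I-2: Ff|FF
F/III-1 ? II-1×II-2: ff|Ff|FF
F/III-2 aff II-1×II-2: Ff|FF
F/III-3 aff II-1×II-2: Ff|FF
⇒ F over [I-1,I-2,II-1,II-2,II-3,II-4,III-1,III-2,III-3]: 357 consistent
G/I-1 aff ·: Gg|GG
G/I-2 ? ·: gg|Gg|GG
G/II-1 ? I-1×I-2: gg|Gg|GG
G/II-2 ? ·: gg|Gg|GG
G/II-3 ? I-1×I-2: gg|Gg|GG
G/II-4 aff I-1×I-2: Gg|GG
G/III-1 aff II-1×II-2: Gg|GG
G/III-2 aff II-1×II-2: Gg|GG
G/III-3 ? II-1×II-2: gg|Gg|GG
⇒ G over [I-1,I-2,II-1,II-2,II-3,II-4,III-1,III-2,III-3]: 548 consistent
L/I-1 aff ·: Ll|LL
L/I-2 aff ·: Ll|LL
L/II-1 aff I-1×I-2: Ll
L/II-2 un ·: ll
L/II-3 ? I-1×I-2: ll|Ll|LL
L/II-4 ? I-1×I-2: ll|Ll|LL
L/III-1 un II-1×II-2: ll
L/III-2 un II-1×II-2: ll
L/III-3 un II-1×II-2: ll
⇒ L over [I-1,I-2,II-1,II-2,II-3,II-4,III-1,III-2,III-3]: 17 consistent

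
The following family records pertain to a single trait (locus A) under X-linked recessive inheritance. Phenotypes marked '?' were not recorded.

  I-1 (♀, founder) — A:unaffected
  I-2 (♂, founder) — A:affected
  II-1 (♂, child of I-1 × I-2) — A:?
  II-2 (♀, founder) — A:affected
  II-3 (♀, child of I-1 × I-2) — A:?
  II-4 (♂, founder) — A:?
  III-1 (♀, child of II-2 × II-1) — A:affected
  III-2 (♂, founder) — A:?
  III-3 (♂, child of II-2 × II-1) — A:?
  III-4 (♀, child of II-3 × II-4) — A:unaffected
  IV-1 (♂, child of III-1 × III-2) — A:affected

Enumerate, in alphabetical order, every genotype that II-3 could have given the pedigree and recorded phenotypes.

A/I-1 un ·: X^AX^a
A/I-2 aff ·: X^aY
A/II-1 ? I-1×I-2: X^aY
A/II-2 aff ·: X^aX^a
A/II-3 ? I-1×I-2: X^AX^a|X^aX^a
A/II-4 ? ·: X^AY|X^aY
A/III-1 aff II-2×II-1: X^aX^a
A/III-2 ? ·: X^AY|X^aY
A/III-3 ? II-2×II-1: X^aY
A/III-4 un II-3×II-4: X^AX^A|X^AX^a
A/IV-1 aff III-1×III-2: X^aY
⇒ A over [I-1,I-2,II-1,II-2,II-3,II-4,III-1,III-2,III-3,III-4,IV-1]: 8 consistent

II-3 ∈ {X^AX^a, X^aX^a}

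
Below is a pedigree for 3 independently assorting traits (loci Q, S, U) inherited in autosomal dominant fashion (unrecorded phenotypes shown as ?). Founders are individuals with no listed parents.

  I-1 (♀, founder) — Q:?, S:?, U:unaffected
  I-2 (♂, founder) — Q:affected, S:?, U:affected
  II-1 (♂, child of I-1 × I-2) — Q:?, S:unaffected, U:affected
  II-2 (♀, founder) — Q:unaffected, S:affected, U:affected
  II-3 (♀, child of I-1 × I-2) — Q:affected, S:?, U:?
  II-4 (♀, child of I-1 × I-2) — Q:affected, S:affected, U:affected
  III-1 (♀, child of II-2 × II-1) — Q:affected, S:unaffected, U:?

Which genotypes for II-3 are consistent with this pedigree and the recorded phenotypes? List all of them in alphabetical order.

Q/I-1 ? ·: qq|Qq|QQ
Q/I-2 aff ·: Qq|QQ
Q/II-1 ? I-1×I-2: Qq|QQ
Q/II-2 un ·: qq
Q/II-3 aff I-1×I-2: Qq|QQ
Q/II-4 aff I-1×I-2: Qq|QQ
Q/III-1 aff II-2×II-1: Qq
⇒ Q over [I-1,I-2,II-1,II-2,II-3,II-4,III-1]: 27 consistent
S/I-1 ? ·: ss|Ss
S/I-2 ? ·: ss|Ss
S/II-1 un I-1×I-2: ss
S/II-2 aff ·: Ss
S/II-3 ? I-1×I-2: ss|Ss|SS
S/II-4 aff I-1×I-2: Ss|SS
S/III-1 un II-2×II-1: ss
⇒ S over [I-1,I-2,II-1,II-2,II-3,II-4,III-1]: 10 consistent
U/I-1 un ·: uu
U/I-2 aff ·: Uu|UU
U/II-1 aff I-1×I-2: Uu
U/II-2 aff ·: Uu|UU
U/II-3 ? I-1×I-2: uu|Uu
U/II-4 aff I-1×I-2: Uu
U/III-1 ? II-2×II-1: uu|Uu|UU
⇒ U over [I-1,I-2,II-1,II-2,II-3,II-4,III-1]: 15 consistent

II-3 ∈ {QQ SS Uu, QQ SS uu, QQ Ss Uu, QQ Ss uu, QQ ss Uu, QQ ss uu, Qq SS Uu, Qq SS uu, Qq Ss Uu, Qq Ss uu, Qq ss Uu, Qq ss uu}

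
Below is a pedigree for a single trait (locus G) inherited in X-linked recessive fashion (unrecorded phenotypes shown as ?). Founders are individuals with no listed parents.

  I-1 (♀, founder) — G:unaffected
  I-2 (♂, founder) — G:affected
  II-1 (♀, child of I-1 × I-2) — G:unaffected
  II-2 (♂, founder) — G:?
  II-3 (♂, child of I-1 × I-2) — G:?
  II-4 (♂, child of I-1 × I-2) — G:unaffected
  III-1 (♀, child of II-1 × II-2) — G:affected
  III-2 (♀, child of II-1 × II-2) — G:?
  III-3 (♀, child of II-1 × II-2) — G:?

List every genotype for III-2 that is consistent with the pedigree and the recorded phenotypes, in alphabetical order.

G/I-1 un ·: X^GX^G|X^GX^g
G/I-2 aff ·: X^gY
G/II-1 un I-1×I-2: X^GX^g
G/II-2 ? ·: X^gY
G/II-3 ? I-1×I-2: X^GY|X^gY
G/II-4 un I-1×I-2: X^GY
G/III-1 aff II-1×II-2: X^gX^g
G/III-2 ? II-1×II-2: X^GX^g|X^gX^g
G/III-3 ? II-1×II-2: X^GX^g|X^gX^g
⇒ G over [I-1,I-2,II-1,II-2,II-3,II-4,III-1,III-2,III-3]: 12 consistent

III-2 ∈ {X^GX^g, X^gX^g}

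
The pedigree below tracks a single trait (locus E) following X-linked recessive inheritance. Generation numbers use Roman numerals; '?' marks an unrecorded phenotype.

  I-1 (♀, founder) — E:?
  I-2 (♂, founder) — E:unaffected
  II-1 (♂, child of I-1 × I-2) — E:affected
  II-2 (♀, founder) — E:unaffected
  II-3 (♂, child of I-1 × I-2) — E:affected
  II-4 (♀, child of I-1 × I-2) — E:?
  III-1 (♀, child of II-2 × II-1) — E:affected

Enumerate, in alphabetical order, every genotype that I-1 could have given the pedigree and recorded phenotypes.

E/I-1 ? ·: X^EX^e|X^eX^e
E/I-2 un ·: X^EY
E/II-1 aff I-1×I-2: X^eY
E/II-2 un ·: X^EX^e
E/II-3 aff I-1×I-2: X^eY
E/II-4 ? I-1×I-2: X^EX^E|X^EX^e
E/III-1 aff II-2×II-1: X^eX^e
⇒ E over [I-1,I-2,II-1,II-2,II-3,II-4,III-1]: 3 consistent

I-1 ∈ {X^EX^e, X^eX^e}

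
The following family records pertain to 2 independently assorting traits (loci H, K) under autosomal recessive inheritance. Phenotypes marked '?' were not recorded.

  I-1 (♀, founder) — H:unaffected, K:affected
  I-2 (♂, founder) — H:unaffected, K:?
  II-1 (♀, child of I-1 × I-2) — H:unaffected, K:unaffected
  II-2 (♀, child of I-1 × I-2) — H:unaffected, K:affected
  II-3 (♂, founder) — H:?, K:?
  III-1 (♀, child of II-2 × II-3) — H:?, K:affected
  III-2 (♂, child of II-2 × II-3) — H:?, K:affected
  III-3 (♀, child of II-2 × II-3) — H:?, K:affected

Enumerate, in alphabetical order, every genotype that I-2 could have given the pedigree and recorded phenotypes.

H/I-1 un ·: HH|Hh
H/I-2 un ·: HH|Hh
H/II-1 un I-1×I-2: HH|Hh
H/II-2 un I-1×I-2: HH|Hh
H/II-3 ? ·: HH|Hh|hh
H/III-1 ? II-2×II-3: HH|Hh|hh
H/III-2 ? II-2×II-3: HH|Hh|hh
H/III-3 ? II-2×II-3: HH|Hh|hh
⇒ H over [I-1,I-2,II-1,II-2,II-3,III-1,III-2,III-3]: 328 consistent
K/I-1 aff ·: kk
K/I-2 ? ·: Kk
K/II-1 un I-1×I-2: Kk
K/II-2 aff I-1×I-2: kk
K/II-3 ? ·: Kk|kk
K/III-1 aff II-2×II-3: kk
K/III-2 aff II-2×II-3: kk
K/III-3 aff II-2×II-3: kk
⇒ K over [I-1,I-2,II-1,II-2,II-3,III-1,III-2,III-3]: 2 consistent

I-2 ∈ {HH Kk, Hh Kk}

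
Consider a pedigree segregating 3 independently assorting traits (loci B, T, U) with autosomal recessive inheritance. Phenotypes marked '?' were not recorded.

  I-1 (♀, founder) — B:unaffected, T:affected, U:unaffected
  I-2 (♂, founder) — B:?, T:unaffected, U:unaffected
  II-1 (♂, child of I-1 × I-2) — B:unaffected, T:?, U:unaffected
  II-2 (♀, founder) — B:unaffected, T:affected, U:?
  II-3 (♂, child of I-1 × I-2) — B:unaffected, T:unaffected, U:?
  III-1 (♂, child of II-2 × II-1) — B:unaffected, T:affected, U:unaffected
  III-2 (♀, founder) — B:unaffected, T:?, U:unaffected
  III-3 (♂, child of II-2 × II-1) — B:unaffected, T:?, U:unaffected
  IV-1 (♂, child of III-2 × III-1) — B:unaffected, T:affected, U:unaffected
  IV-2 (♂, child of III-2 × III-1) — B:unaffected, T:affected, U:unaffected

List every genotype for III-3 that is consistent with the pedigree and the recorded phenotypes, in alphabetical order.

III-3 ∈ {BB Tt UU, BB Tt Uu, BB tt UU, BB tt Uu, Bb Tt UU, Bb Tt Uu, Bb tt UU, Bb tt Uu}

B/I-1 un ·: BB|Bb
B/I-2 ? ·: BB|Bb|bb
B/II-1 un I-1×I-2: BB|Bb
B/II-2 un ·: BB|Bb
B/II-3 un I-1×I-2: BB|Bb
B/III-1 un II-2×II-1: BB|Bb
B/III-2 un ·: BB|Bb
B/III-3 un II-2×II-1: BB|Bb
B/IV-1 un III-2×III-1: BB|Bb
B/IV-2 un III-2×III-1: BB|Bb
⇒ B over [I-1,I-2,II-1,II-2,II-3,III-1,III-2,III-3,IV-1,IV-2]: 633 consistent
T/I-1 aff ·: tt
T/I-2 un ·: TT|Tt
T/II-1 ? I-1×I-2: Tt|tt
T/II-2 aff ·: tt
T/II-3 un I-1×I-2: Tt
T/III-1 aff II-2×II-1: tt
T/III-2 ? ·: Tt|tt
T/III-3 ? II-2×II-1: Tt|tt
T/IV-1 aff III-2×III-1: tt
T/IV-2 aff III-2×III-1: tt
⇒ T over [I-1,I-2,II-1,II-2,II-3,III-1,III-2,III-3,IV-1,IV-2]: 10 consistent
U/I-1 un ·: UU|Uu
U/I-2 un ·: UU|Uu
U/II-1 un I-1×I-2: UU|Uu
U/II-2 ? ·: UU|Uu|uu
U/II-3 ? I-1×I-2: UU|Uu|uu
U/III-1 un II-2×II-1: UU|Uu
U/III-2 un ·: UU|Uu
U/III-3 un II-2×II-1: UU|Uu
U/IV-1 un III-2×III-1: UU|Uu
U/IV-2 un III-2×III-1: UU|Uu
⇒ U over [I-1,I-2,II-1,II-2,II-3,III-1,III-2,III-3,IV-1,IV-2]: 732 consistent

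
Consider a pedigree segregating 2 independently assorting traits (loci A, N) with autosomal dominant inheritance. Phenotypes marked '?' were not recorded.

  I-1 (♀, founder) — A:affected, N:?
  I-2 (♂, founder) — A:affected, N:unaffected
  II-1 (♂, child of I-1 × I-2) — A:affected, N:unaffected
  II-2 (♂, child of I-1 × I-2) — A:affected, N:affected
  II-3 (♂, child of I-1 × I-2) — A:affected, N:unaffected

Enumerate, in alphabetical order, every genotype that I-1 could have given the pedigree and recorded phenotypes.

A/I-1 aff ·: Aa|AA
A/I-2 aff ·: Aa|AA
A/II-1 aff I-1×I-2: Aa|AA
A/II-2 aff I-1×I-2: Aa|AA
A/II-3 aff I-1×I-2: Aa|AA
⇒ A over [I-1,I-2,II-1,II-2,II-3]: 25 consistent
N/I-1 ? ·: Nn
N/I-2 un ·: nn
N/II-1 un I-1×I-2: nn
N/II-2 aff I-1×I-2: Nn
N/II-3 un I-1×I-2: nn
⇒ N over [I-1,I-2,II-1,II-2,II-3]: 1 consistent

I-1 ∈ {AA Nn, Aa Nn}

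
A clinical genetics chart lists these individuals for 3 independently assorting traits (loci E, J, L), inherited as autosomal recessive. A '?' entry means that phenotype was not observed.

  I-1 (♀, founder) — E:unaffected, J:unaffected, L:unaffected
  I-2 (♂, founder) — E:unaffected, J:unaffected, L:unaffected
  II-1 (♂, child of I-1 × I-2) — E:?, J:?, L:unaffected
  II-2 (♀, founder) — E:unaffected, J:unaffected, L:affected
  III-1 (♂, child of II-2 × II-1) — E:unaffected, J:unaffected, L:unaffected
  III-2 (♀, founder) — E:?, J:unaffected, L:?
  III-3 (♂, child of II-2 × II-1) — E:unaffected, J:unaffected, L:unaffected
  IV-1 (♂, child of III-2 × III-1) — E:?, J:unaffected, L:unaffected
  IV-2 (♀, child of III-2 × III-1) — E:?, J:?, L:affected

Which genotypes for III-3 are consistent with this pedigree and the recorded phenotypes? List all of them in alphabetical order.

III-3 ∈ {EE JJ Ll, EE Jj Ll, Ee JJ Ll, Ee Jj Ll}

E/I-1 un ·: EE|Ee
E/I-2 un ·: EE|Ee
E/II-1 ? I-1×I-2: EE|Ee|ee
E/II-2 un ·: EE|Ee
E/III-1 un II-2×II-1: EE|Ee
E/III-2 ? ·: EE|Ee|ee
E/III-3 un II-2×II-1: EE|Ee
E/IV-1 ? III-2×III-1: EE|Ee|ee
E/IV-2 ? III-2×III-1: EE|Ee|ee
⇒ E over [I-1,I-2,II-1,II-2,III-1,III-2,III-3,IV-1,IV-2]: 518 consistent
J/I-1 un ·: JJ|Jj
J/I-2 un ·: JJ|Jj
J/II-1 ? I-1×I-2: JJ|Jj|jj
J/II-2 un ·: JJ|Jj
J/III-1 un II-2×II-1: JJ|Jj
J/III-2 un ·: JJ|Jj
J/III-3 un II-2×II-1: JJ|Jj
J/IV-1 un III-2×III-1: JJ|Jj
J/IV-2 ? III-2×III-1: JJ|Jj|jj
⇒ J over [I-1,I-2,II-1,II-2,III-1,III-2,III-3,IV-1,IV-2]: 340 consistent
L/I-1 un ·: LL|Ll
L/I-2 un ·: LL|Ll
L/II-1 un I-1×I-2: LL|Ll
L/II-2 aff ·: ll
L/III-1 un II-2×II-1: Ll
L/III-2 ? ·: Ll|ll
L/III-3 un II-2×II-1: Ll
L/IV-1 un III-2×III-1: LL|Ll
L/IV-2 aff III-2×III-1: ll
⇒ L over [I-1,I-2,II-1,II-2,III-1,III-2,III-3,IV-1,IV-2]: 21 consistent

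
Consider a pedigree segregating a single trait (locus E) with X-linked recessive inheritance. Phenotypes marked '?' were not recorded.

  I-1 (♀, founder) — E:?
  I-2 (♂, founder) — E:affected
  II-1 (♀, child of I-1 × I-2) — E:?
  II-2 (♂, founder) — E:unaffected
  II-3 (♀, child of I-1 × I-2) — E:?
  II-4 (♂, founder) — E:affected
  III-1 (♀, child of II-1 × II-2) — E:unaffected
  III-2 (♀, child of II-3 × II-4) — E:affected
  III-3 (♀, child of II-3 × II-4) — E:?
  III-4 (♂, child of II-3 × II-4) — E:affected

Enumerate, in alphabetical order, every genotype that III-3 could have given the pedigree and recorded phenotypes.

III-3 ∈ {X^EX^e, X^eX^e}

E/I-1 ? ·: X^EX^E|X^EX^e|X^eX^e
E/I-2 aff ·: X^eY
E/II-1 ? I-1×I-2: X^EX^e|X^eX^e
E/II-2 un ·: X^EY
E/II-3 ? I-1×I-2: X^EX^e|X^eX^e
E/II-4 aff ·: X^eY
E/III-1 un II-1×II-2: X^EX^E|X^EX^e
E/III-2 aff II-3×II-4: X^eX^e
E/III-3 ? II-3×II-4: X^EX^e|X^eX^e
E/III-4 aff II-3×II-4: X^eY
⇒ E over [I-1,I-2,II-1,II-2,II-3,II-4,III-1,III-2,III-3,III-4]: 14 consistent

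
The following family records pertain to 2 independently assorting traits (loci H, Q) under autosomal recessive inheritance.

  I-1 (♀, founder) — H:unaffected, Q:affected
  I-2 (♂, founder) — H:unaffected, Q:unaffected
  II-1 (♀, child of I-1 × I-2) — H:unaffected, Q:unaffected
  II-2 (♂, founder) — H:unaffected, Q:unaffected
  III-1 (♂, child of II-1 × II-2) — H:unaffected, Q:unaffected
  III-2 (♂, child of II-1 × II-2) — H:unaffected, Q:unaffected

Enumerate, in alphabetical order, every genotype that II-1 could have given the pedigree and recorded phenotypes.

II-1 ∈ {HH Qq, Hh Qq}

H/I-1 un ·: HH|Hh
H/I-2 un ·: HH|Hh
H/II-1 un I-1×I-2: HH|Hh
H/II-2 un ·: HH|Hh
H/III-1 un II-1×II-2: HH|Hh
H/III-2 un II-1×II-2: HH|Hh
⇒ H over [I-1,I-2,II-1,II-2,III-1,III-2]: 44 consistent
Q/I-1 aff ·: qq
Q/I-2 un ·: QQ|Qq
Q/II-1 un I-1×I-2: Qq
Q/II-2 un ·: QQ|Qq
Q/III-1 un II-1×II-2: QQ|Qq
Q/III-2 un II-1×II-2: QQ|Qq
⇒ Q over [I-1,I-2,II-1,II-2,III-1,III-2]: 16 consistent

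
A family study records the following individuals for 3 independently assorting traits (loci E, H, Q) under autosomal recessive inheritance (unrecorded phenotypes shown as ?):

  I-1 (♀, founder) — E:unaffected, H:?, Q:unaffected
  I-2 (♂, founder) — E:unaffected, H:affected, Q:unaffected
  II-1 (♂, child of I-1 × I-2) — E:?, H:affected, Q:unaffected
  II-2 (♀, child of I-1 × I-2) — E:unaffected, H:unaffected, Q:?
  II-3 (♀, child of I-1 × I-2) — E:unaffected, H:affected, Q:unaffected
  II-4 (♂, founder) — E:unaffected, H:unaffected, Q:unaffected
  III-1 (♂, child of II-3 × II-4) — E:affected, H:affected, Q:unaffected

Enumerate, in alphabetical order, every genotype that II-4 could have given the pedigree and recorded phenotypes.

II-4 ∈ {Ee Hh QQ, Ee Hh Qq}

E/I-1 un ·: EE|Ee
E/I-2 un ·: EE|Ee
E/II-1 ? I-1×I-2: EE|Ee|ee
E/II-2 un I-1×I-2: EE|Ee
E/II-3 un I-1×I-2: Ee
E/II-4 un ·: Ee
E/III-1 aff II-3×II-4: ee
⇒ E over [I-1,I-2,II-1,II-2,II-3,II-4,III-1]: 14 consistent
H/I-1 ? ·: Hh
H/I-2 aff ·: hh
H/II-1 aff I-1×I-2: hh
H/II-2 un I-1×I-2: Hh
H/II-3 aff I-1×I-2: hh
H/II-4 un ·: Hh
H/III-1 aff II-3×II-4: hh
⇒ H over [I-1,I-2,II-1,II-2,II-3,II-4,III-1]: 1 consistent
Q/I-1 un ·: QQ|Qq
Q/I-2 un ·: QQ|Qq
Q/II-1 un I-1×I-2: QQ|Qq
Q/II-2 ? I-1×I-2: QQ|Qq|qq
Q/II-3 un I-1×I-2: QQ|Qq
Q/II-4 un ·: QQ|Qq
Q/III-1 un II-3×II-4: QQ|Qq
⇒ Q over [I-1,I-2,II-1,II-2,II-3,II-4,III-1]: 101 consistent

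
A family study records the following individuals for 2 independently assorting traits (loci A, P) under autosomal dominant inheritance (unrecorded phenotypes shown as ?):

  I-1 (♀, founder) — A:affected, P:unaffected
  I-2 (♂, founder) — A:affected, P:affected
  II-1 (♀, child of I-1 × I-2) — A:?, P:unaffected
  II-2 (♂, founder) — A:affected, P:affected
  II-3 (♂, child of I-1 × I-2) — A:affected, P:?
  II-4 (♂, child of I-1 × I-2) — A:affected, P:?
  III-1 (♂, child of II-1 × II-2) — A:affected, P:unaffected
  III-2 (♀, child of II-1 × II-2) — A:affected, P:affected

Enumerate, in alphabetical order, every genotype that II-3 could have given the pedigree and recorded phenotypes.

II-3 ∈ {AA Pp, AA pp, Aa Pp, Aa pp}

A/I-1 aff ·: Aa|AA
A/I-2 aff ·: Aa|AA
A/II-1 ? I-1×I-2: aa|Aa|AA
A/II-2 aff ·: Aa|AA
A/II-3 aff I-1×I-2: Aa|AA
A/II-4 aff I-1×I-2: Aa|AA
A/III-1 aff II-1×II-2: Aa|AA
A/III-2 aff II-1×II-2: Aa|AA
⇒ A over [I-1,I-2,II-1,II-2,II-3,II-4,III-1,III-2]: 169 consistent
P/I-1 un ·: pp
P/I-2 aff ·: Pp
P/II-1 un I-1×I-2: pp
P/II-2 aff ·: Pp
P/II-3 ? I-1×I-2: pp|Pp
P/II-4 ? I-1×I-2: pp|Pp
P/III-1 un II-1×II-2: pp
P/III-2 aff II-1×II-2: Pp
⇒ P over [I-1,I-2,II-1,II-2,II-3,II-4,III-1,III-2]: 4 consistent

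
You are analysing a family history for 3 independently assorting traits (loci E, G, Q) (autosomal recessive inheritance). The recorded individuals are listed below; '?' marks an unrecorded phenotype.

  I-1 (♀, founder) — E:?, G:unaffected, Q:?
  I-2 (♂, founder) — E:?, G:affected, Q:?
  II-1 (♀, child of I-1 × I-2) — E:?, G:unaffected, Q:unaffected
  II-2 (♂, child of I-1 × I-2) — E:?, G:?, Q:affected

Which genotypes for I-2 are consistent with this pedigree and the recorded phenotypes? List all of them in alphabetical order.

I-2 ∈ {EE gg Qq, EE gg qq, Ee gg Qq, Ee gg qq, ee gg Qq, ee gg qq}

E/I-1 ? ·: EE|Ee|ee
E/I-2 ? ·: EE|Ee|ee
E/II-1 ? I-1×I-2: EE|Ee|ee
E/II-2 ? I-1×I-2: EE|Ee|ee
⇒ E over [I-1,I-2,II-1,II-2]: 29 consistent
G/I-1 un ·: GG|Gg
G/I-2 aff ·: gg
G/II-1 un I-1×I-2: Gg
G/II-2 ? I-1×I-2: Gg|gg
⇒ G over [I-1,I-2,II-1,II-2]: 3 consistent
Q/I-1 ? ·: Qq|qq
Q/I-2 ? ·: Qq|qq
Q/II-1 un I-1×I-2: QQ|Qq
Q/II-2 aff I-1×I-2: qq
⇒ Q over [I-1,I-2,II-1,II-2]: 4 consistent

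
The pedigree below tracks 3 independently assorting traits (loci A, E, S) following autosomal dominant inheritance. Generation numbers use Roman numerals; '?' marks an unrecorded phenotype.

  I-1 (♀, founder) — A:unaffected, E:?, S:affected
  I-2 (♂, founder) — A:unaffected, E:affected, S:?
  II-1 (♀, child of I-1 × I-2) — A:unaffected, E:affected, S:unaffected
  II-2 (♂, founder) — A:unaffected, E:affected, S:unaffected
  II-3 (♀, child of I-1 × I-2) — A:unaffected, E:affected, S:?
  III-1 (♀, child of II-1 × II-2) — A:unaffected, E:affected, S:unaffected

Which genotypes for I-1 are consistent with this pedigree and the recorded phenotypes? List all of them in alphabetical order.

A/I-1 un ·: aa
A/I-2 un ·: aa
A/II-1 un I-1×I-2: aa
A/II-2 un ·: aa
A/II-3 un I-1×I-2: aa
A/III-1 un II-1×II-2: aa
⇒ A over [I-1,I-2,II-1,II-2,II-3,III-1]: 1 consistent
E/I-1 ? ·: ee|Ee|EE
E/I-2 aff ·: Ee|EE
E/II-1 aff I-1×I-2: Ee|EE
E/II-2 aff ·: Ee|EE
E/II-3 aff I-1×I-2: Ee|EE
E/III-1 aff II-1×II-2: Ee|EE
⇒ E over [I-1,I-2,II-1,II-2,II-3,III-1]: 53 consistent
S/I-1 aff ·: Ss
S/I-2 ? ·: ss|Ss
S/II-1 un I-1×I-2: ss
S/II-2 un ·: ss
S/II-3 ? I-1×I-2: ss|Ss|SS
S/III-1 un II-1×II-2: ss
⇒ S over [I-1,I-2,II-1,II-2,II-3,III-1]: 5 consistent

I-1 ∈ {aa EE Ss, aa Ee Ss, aa ee Ss}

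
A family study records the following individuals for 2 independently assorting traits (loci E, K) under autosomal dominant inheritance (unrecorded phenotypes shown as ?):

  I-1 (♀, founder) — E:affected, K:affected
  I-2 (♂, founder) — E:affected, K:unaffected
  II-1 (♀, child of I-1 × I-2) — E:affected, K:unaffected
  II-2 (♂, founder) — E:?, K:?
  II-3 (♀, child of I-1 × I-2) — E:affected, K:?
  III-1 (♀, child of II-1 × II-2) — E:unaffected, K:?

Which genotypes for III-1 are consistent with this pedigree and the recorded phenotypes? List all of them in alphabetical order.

E/I-1 aff ·: Ee|EE
E/I-2 aff ·: Ee|EE
E/II-1 aff I-1×I-2: Ee
E/II-2 ? ·: ee|Ee
E/II-3 aff I-1×I-2: Ee|EE
E/III-1 un II-1×II-2: ee
⇒ E over [I-1,I-2,II-1,II-2,II-3,III-1]: 12 consistent
K/I-1 aff ·: Kk
K/I-2 un ·: kk
K/II-1 un I-1×I-2: kk
K/II-2 ? ·: kk|Kk|KK
K/II-3 ? I-1×I-2: kk|Kk
K/III-1 ? II-1×II-2: kk|Kk
⇒ K over [I-1,I-2,II-1,II-2,II-3,III-1]: 8 consistent

III-1 ∈ {ee Kk, ee kk}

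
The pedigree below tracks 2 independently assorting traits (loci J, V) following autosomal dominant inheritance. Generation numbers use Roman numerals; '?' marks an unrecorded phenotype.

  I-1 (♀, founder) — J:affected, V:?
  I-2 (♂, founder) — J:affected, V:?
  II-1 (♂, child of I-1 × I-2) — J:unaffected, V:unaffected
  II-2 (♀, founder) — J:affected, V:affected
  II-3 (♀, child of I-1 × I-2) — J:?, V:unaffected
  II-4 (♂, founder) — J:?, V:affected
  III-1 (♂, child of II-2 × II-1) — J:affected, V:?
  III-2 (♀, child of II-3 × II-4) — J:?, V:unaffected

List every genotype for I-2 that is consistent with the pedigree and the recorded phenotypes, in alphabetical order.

I-2 ∈ {Jj Vv, Jj vv}

J/I-1 aff ·: Jj
J/I-2 aff ·: Jj
J/II-1 un I-1×I-2: jj
J/II-2 aff ·: Jj|JJ
J/II-3 ? I-1×I-2: jj|Jj|JJ
J/II-4 ? ·: jj|Jj|JJ
J/III-1 aff II-2×II-1: Jj
J/III-2 ? II-3×II-4: jj|Jj|JJ
⇒ J over [I-1,I-2,II-1,II-2,II-3,II-4,III-1,III-2]: 30 consistent
V/I-1 ? ·: vv|Vv
V/I-2 ? ·: vv|Vv
V/II-1 un I-1×I-2: vv
V/II-2 aff ·: Vv|VV
V/II-3 un I-1×I-2: vv
V/II-4 aff ·: Vv
V/III-1 ? II-2×II-1: vv|Vv
V/III-2 un II-3×II-4: vv
⇒ V over [I-1,I-2,II-1,II-2,II-3,II-4,III-1,III-2]: 12 consistent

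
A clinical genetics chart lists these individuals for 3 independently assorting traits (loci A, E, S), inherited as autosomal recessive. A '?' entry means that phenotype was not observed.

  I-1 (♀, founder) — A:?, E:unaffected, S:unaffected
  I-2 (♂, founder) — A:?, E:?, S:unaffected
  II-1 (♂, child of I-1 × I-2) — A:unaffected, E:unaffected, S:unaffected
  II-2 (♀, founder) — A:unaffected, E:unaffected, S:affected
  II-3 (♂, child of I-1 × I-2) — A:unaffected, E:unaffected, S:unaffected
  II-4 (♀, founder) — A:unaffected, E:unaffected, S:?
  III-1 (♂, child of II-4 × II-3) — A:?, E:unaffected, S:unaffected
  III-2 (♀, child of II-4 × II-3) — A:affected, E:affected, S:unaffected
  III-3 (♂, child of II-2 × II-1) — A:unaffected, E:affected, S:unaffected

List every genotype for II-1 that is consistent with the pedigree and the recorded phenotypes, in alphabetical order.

A/I-1 ? ·: AA|Aa|aa
A/I-2 ? ·: AA|Aa|aa
A/II-1 un I-1×I-2: AA|Aa
A/II-2 un ·: AA|Aa
A/II-3 un I-1×I-2: Aa
A/II-4 un ·: Aa
A/III-1 ? II-4×II-3: AA|Aa|aa
A/III-2 aff II-4×II-3: aa
A/III-3 un II-2×II-1: AA|Aa
⇒ A over [I-1,I-2,II-1,II-2,II-3,II-4,III-1,III-2,III-3]: 111 consistent
E/I-1 un ·: EE|Ee
E/I-2 ? ·: EE|Ee|ee
E/II-1 un I-1×I-2: Ee
E/II-2 un ·: Ee
E/II-3 un I-1×I-2: Ee
E/II-4 un ·: Ee
E/III-1 un II-4×II-3: EE|Ee
E/III-2 aff II-4×II-3: ee
E/III-3 aff II-2×II-1: ee
⇒ E over [I-1,I-2,II-1,II-2,II-3,II-4,III-1,III-2,III-3]: 10 consistent
S/I-1 un ·: SS|Ss
S/I-2 un ·: SS|Ss
S/II-1 un I-1×I-2: SS|Ss
S/II-2 aff ·: ss
S/II-3 un I-1×I-2: SS|Ss
S/II-4 ? ·: SS|Ss|ss
S/III-1 un II-4×II-3: SS|Ss
S/III-2 un II-4×II-3: SS|Ss
S/III-3 un II-2×II-1: Ss
⇒ S over [I-1,I-2,II-1,II-2,II-3,II-4,III-1,III-2,III-3]: 96 consistent

II-1 ∈ {AA Ee SS, AA Ee Ss, Aa Ee SS, Aa Ee Ss}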